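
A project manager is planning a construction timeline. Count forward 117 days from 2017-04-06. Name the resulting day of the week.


Start: 2017-04-06 (Thursday)
Step 1 - find target date: add 117 days
  2017-04-06 + 117 days = 2017-08-01
Step 2 - day of week:
  117 mod 7 = 5
  Thursday + 5 days -> Tuesday
Result: Tuesday (2017-08-01)

Tuesday


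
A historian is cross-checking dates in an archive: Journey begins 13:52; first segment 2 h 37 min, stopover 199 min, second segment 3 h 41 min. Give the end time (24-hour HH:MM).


Depart: 13:52
Leg 1: +157 min -> 16:29
Layover: +199 min -> 19:48
Leg 2: +221 min -> 23:29
Total travel: 577 minutes = 9h 37m
Arrival: 23:29

23:29


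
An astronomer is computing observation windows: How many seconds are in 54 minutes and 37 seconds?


Minutes: 54
Seconds: 37
Convert minutes to seconds: 54 x 60 = 3240
Add remaining seconds: 3240 + 37 = 3277

3277


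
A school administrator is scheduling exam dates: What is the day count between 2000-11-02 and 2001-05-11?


Start date: 2000-11-02
End date: 2001-05-11
Nov 2000: +29 days
Dec 2000: +31 days
Jan 2001: +31 days
... (4 more months)
Total: 190 days

190


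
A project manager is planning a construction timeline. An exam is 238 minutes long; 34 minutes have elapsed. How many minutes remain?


Total budget: 238 minutes
Time used: 34 minutes
Remaining: 238 - 34 = 204 minutes
Percent used: 14.3%
Percent remaining: 85.7%

204


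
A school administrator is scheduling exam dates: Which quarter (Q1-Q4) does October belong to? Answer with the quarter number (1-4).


Month: October (month 10)
Q1: January-March (months 1-3)
Q2: April-June (months 4-6)
Q3: July-September (months 7-9)
Q4: October-December (months 10-12)
Month 10 falls in Q4

4


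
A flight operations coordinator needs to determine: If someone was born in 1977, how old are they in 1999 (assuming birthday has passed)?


Birth year: 1977
Current year: 1999
Age = current year - birth year
Age = 1999 - 1977 = 22

22


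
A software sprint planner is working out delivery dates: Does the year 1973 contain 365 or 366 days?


Year: 1973
Check leap year rules:
Divisible by 4? No
1973 is not a leap year
Days: 365

365


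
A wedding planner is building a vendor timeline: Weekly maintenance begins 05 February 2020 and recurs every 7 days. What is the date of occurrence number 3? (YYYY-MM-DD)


First occurrence: 2020-02-05 (occurrence 1)
Each occurrence is 7 days after the previous.
Occurrence 3 is 2 weeks after the first.
2 weeks = 14 days
2020-02-05 + 14 days = 2020-02-19

2020-02-19


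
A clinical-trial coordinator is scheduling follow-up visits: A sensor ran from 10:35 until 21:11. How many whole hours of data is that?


Start: 10:35
End: 21:11
Hour difference: 21 - 10 = 11 hours
Minute difference: 11 - 35 = -24 minutes
Total minutes: 636
Complete hours: 636 / 60 = 10 (remainder 36)

10


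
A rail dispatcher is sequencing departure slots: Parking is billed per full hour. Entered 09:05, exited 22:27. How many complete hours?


Start: 09:05
End: 22:27
Hour difference: 22 - 9 = 13 hours
Minute difference: 27 - 5 = 22 minutes
Total minutes: 802
Complete hours: 802 / 60 = 13 (remainder 22)

13


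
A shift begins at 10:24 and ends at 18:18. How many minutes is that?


Start time: 10:24 = 624 minutes from midnight
End time: 18:18 = 1098 minutes from midnight
Difference: 1098 - 624 = 474 minutes
That is 7 hours and 54 minutes

474


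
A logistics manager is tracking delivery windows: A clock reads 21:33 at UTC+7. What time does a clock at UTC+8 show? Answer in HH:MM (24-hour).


Local time: 21:33 at UTC+7 (offset 7h)
Target zone: UTC+8 (offset 8h)
Difference: 8 - (7) = 1 hours
Calculation: 21 + (1) = 22
Result: 22:33

22:33


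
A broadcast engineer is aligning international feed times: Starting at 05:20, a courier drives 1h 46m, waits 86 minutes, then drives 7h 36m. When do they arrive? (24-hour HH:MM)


Depart: 05:20
Leg 1: +106 min -> 07:06
Layover: +86 min -> 08:32
Leg 2: +456 min -> 16:08
Total travel: 648 minutes = 10h 48m
Arrival: 16:08

16:08


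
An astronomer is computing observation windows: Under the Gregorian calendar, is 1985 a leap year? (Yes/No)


Year: 1985
Divisible by 4? 1985 / 4 = 496.25 -> No
Not divisible by 4, so NOT a leap year

No


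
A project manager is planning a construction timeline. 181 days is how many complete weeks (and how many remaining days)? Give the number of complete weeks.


Total days: 181
Days per week: 7
Division: 181 / 7 = 25 remainder 6
Complete weeks: 25
Remaining days: 6

25


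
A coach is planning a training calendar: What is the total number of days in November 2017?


Month: November
Year: 2017
November is a 30-day month
Total: 30 days

30


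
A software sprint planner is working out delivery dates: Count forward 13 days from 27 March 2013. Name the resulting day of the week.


Start: 2013-03-27 (Wednesday)
Step 1 - find target date: add 13 days
  2013-03-27 + 13 days = 2013-04-09
Step 2 - day of week:
  13 mod 7 = 6
  Wednesday + 6 days -> Tuesday
Result: Tuesday (2013-04-09)

Tuesday


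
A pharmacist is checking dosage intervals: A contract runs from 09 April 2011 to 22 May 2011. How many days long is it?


Start date: 2011-04-09
End date: 2011-05-22
Apr 2011: +22 days
May 2011: +21 days
Total: 43 days

43


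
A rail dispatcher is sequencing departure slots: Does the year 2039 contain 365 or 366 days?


Year: 2039
Check leap year rules:
Divisible by 4? No
2039 is not a leap year
Days: 365

365


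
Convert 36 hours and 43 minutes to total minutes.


Hours: 36
Extra minutes: 43
Minutes per hour: 60
Hours to minutes: 36 x 60 = 2160
Total: 2160 + 43 = 2203

2203


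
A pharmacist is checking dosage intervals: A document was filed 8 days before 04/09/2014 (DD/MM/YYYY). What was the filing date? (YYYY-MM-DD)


Start: 2014-09-04
Subtracting 8 days
Days already passed in September: 4
After going back through September: 4 more days to subtract
August 2014 has 31 days, need 4
Result: 2014-08-27

2014-08-27


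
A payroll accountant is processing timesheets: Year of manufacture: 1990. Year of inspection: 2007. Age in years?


Birth year: 1990
Current year: 2007
Age = current year - birth year
Age = 2007 - 1990 = 17

17


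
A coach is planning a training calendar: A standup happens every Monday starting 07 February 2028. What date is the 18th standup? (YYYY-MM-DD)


First occurrence: 2028-02-07 (occurrence 1)
Each occurrence is 7 days after the previous.
Occurrence 18 is 17 weeks after the first.
17 weeks = 119 days
2028-02-07 + 119 days = 2028-06-05

2028-06-05


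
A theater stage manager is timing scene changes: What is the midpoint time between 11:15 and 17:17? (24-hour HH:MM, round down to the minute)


Start time: 11:15 = 675 minutes from midnight
End time: 17:17 = 1037 minutes from midnight
Sum: 675 + 1037 = 1712
Midpoint: 1712 / 2 = 856 minutes
Convert: 856 / 60 = 14 hours, 16 minutes
Result: 14:16

14:16


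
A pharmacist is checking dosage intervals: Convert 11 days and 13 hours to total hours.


Days: 11
Extra hours: 13
Hours per day: 24
Days to hours: 11 x 24 = 264
Total: 264 + 13 = 277

277


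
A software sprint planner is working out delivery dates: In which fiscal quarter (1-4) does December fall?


Month: December (month 12)
Q1: January-March (months 1-3)
Q2: April-June (months 4-6)
Q3: July-September (months 7-9)
Q4: October-December (months 10-12)
Month 12 falls in Q4

4


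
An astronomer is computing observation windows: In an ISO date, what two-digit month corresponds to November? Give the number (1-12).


Calendar month order:
10. October
11. November <--
12. December
November is month number 11

11


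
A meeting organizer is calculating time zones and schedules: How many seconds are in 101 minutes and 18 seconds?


Minutes: 101
Extra seconds: 18
Seconds per minute: 60
Minutes to seconds: 101 x 60 = 6060
Total: 6060 + 18 = 6078

6078


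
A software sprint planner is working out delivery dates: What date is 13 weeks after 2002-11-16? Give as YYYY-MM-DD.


Start: 2002-11-16
Weeks to add: 13
Convert to days: 13 x 7 = 91 days
Add 91 days to 2002-11-16
Result: 2003-02-15

2003-02-15


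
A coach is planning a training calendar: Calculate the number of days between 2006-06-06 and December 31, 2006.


Start: June 06, 2006
End: December 31, 2006
Days left in June: 24
July: 31
August: 31
September: 30
October: 31
... plus remaining months
Sum of remaining months: 184
Total: 24 + 184 = 208

208


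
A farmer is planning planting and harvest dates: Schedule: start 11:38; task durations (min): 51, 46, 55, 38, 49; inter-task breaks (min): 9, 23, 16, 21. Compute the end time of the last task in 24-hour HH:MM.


Start: 11:38 = 698 min from midnight
  after task 1 (51 min): 12:29
  after break (9 min): 12:38
  after task 2 (46 min): 13:24
  after break (23 min): 13:47
  after task 3 (55 min): 14:42
  after break (16 min): 14:58
  after task 4 (38 min): 15:36
  after break (21 min): 15:57
  after task 5 (49 min): 16:46
Total elapsed: 308 minutes
End time: 16:46

16:46


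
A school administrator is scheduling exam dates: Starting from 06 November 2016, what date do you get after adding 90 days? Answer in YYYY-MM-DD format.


Start: 2016-11-06
Adding 90 days
Days remaining in November: 24
After November: 66 days still to add
December 2016: 31 days, 35 remaining
January 2017: 31 days, 4 remaining
February 2017 has 28 days, need 4
Result: 2017-02-04

2017-02-04


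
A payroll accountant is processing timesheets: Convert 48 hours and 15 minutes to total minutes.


Hours: 48
Minutes: 15
Convert hours to minutes: 48 x 60 = 2880
Add remaining minutes: 2880 + 15 = 2895

2895


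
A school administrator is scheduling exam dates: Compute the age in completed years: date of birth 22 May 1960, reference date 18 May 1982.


Birth: 1960-05-22
Reference: 1982-05-18
Year difference: 1982 - 1960 = 22
Has birthday (05-22) occurred by 05-18? No
Birthday not yet reached this year -> subtract 1
Age in full years: 21

21


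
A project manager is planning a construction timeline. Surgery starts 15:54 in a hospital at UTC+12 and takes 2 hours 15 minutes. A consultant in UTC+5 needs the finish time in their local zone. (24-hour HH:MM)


Start: 15:54 in UTC+12
Step 1 - add duration:
  minutes: 54 + 15 = 69 (carry 1h)
  hours: 15 + 2 + 1 = 18
  end in UTC+12: 18:09
Step 2 - convert UTC+12 -> UTC+5:
  offset difference: 5 - (12) = -7 hours
  18 + (-7) = 11 -> mod 24 = 11
Result: 11:09 in UTC+5

11:09


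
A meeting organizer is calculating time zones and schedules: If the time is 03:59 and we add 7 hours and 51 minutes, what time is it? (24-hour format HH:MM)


Start time: 03:59
Adding: 7 hours 51 minutes
Minutes: 59 + 51 = 110
Minute overflow: 110 >= 60, so carry 1 hour, minutes = 50
Hours: 3 + 7 + 1 = 11
Result: 11:50

11:50


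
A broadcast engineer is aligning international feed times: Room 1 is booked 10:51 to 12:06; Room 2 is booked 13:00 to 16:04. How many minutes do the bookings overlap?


Interval A: [651, 726] minutes from midnight
Interval B: [780, 964] minutes from midnight
Overlap start = max(651, 780) = 780
Overlap end = min(726, 964) = 726
End <= start, so the intervals do not overlap: 0 minutes

0


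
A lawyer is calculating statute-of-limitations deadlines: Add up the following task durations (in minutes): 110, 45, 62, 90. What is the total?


Durations: 110, 45, 62, 90
Running sum: 110
+ 45 = 155
+ 62 = 217
+ 90 = 307
Total duration: 307 minutes
That is 5 hours and 7 minutes

307


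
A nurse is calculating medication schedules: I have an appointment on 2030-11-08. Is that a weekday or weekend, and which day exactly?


Date: 2030-11-08
January 1, 2030 is a Tuesday
Day of year: 312
Offset from Jan 1: 311 days
311 mod 7 = 3
Result: Friday

Friday


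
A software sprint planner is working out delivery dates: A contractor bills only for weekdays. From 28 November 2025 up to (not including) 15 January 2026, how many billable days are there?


Start: 2025-11-28 (Friday)
End (exclusive): 2026-01-15 (Thursday)
Total calendar days: 48
Full weeks: 48 // 7 = 6 -> 30 weekdays
Remaining 6 days starting on Friday:
  Fri(w), Sat(-), Sun(-), Mon(w), Tue(w), Wed(w) -> 4 weekdays
Total business days: 30 + 4 = 34

34


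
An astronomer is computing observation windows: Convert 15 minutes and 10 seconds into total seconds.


Minutes: 15
Seconds: 10
Convert minutes to seconds: 15 x 60 = 900
Add remaining seconds: 900 + 10 = 910

910


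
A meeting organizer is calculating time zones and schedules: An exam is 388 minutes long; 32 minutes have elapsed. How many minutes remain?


Total budget: 388 minutes
Time used: 32 minutes
Remaining: 388 - 32 = 356 minutes
Percent used: 8.2%
Percent remaining: 91.8%

356


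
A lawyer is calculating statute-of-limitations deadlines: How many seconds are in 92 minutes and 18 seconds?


Minutes: 92
Extra seconds: 18
Seconds per minute: 60
Minutes to seconds: 92 x 60 = 5520
Total: 5520 + 18 = 5538

5538


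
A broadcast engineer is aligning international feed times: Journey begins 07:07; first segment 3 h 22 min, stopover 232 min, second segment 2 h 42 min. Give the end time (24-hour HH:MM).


Depart: 07:07
Leg 1: +202 min -> 10:29
Layover: +232 min -> 14:21
Leg 2: +162 min -> 17:03
Total travel: 596 minutes = 9h 56m
Arrival: 17:03

17:03


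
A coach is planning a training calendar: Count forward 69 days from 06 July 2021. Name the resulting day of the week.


Start: 2021-07-06 (Tuesday)
Step 1 - find target date: add 69 days
  2021-07-06 + 69 days = 2021-09-13
Step 2 - day of week:
  69 mod 7 = 6
  Tuesday + 6 days -> Monday
Result: Monday (2021-09-13)

Monday


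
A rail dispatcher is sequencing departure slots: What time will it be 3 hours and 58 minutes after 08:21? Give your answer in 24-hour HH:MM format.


Start time: 08:21
Adding: 3 hours 58 minutes
Minutes: 21 + 58 = 79
Minute overflow: 79 >= 60, so carry 1 hour, minutes = 19
Hours: 8 + 3 + 1 = 12
Result: 12:19

12:19


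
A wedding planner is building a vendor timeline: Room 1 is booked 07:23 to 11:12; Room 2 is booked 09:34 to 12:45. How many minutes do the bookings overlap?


Interval A: [443, 672] minutes from midnight
Interval B: [574, 765] minutes from midnight
Overlap start = max(443, 574) = 574
Overlap end = min(672, 765) = 672
Overlap = 672 - 574 = 98 minutes

98


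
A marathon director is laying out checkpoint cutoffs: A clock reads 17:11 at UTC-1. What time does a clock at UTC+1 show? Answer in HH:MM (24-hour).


Local time: 17:11 at UTC-1 (offset -1h)
Target zone: UTC+1 (offset 1h)
Difference: 1 - (-1) = 2 hours
Calculation: 17 + (2) = 19
Result: 19:11

19:11


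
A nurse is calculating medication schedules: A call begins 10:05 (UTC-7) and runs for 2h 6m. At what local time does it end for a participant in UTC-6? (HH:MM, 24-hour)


Start: 10:05 in UTC-7
Step 1 - add duration:
  minutes: 5 + 6 = 11
  hours: 10 + 2 + 0 = 12
  end in UTC-7: 12:11
Step 2 - convert UTC-7 -> UTC-6:
  offset difference: -6 - (-7) = 1 hours
  12 + (1) = 13 -> mod 24 = 13
Result: 13:11 in UTC-6

13:11


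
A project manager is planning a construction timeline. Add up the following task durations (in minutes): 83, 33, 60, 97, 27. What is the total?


Durations: 83, 33, 60, 97, 27
Running sum: 83
+ 33 = 116
+ 60 = 176
+ 97 = 273
+ 27 = 300
Total duration: 300 minutes
That is 5 hours and 0 minutes

300


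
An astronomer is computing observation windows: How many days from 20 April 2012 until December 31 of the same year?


Start: April 20, 2012
End: December 31, 2012
Days left in April: 10
May: 31
June: 30
July: 31
August: 31
... plus remaining months
Sum of remaining months: 245
Total: 10 + 245 = 255

255


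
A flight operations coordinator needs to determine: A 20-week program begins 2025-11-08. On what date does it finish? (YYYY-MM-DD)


Start: 2025-11-08
Weeks to add: 20
Convert to days: 20 x 7 = 140 days
Add 140 days to 2025-11-08
Result: 2026-03-28

2026-03-28


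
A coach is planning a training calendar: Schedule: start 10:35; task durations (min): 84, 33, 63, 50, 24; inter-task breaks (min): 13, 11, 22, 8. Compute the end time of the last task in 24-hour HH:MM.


Start: 10:35 = 635 min from midnight
  after task 1 (84 min): 11:59
  after break (13 min): 12:12
  after task 2 (33 min): 12:45
  after break (11 min): 12:56
  after task 3 (63 min): 13:59
  after break (22 min): 14:21
  after task 4 (50 min): 15:11
  after break (8 min): 15:19
  after task 5 (24 min): 15:43
Total elapsed: 308 minutes
End time: 15:43

15:43


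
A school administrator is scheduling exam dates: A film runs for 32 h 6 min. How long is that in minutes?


Hours: 32
Minutes: 6
Convert hours to minutes: 32 x 60 = 1920
Add remaining minutes: 1920 + 6 = 1926

1926


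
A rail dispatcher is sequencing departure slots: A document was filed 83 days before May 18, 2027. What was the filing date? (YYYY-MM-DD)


Start: 2027-05-18
Subtracting 83 days
Days already passed in May: 18
After going back through May: 65 more days to subtract
April 2027: 30 days, 35 remaining
March 2027: 31 days, 4 remaining
February 2027 has 28 days, need 4
Result: 2027-02-24

2027-02-24


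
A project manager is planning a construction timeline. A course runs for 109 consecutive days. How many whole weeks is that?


Total days: 109
Days per week: 7
Division: 109 / 7 = 15 remainder 4
Complete weeks: 15
Remaining days: 4

15


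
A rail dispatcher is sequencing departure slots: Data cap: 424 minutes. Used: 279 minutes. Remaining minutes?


Total budget: 424 minutes
Time used: 279 minutes
Remaining: 424 - 279 = 145 minutes
Percent used: 65.8%
Percent remaining: 34.2%

145


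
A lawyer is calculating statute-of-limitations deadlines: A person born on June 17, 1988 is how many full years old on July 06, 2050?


Birth: 1988-06-17
Reference: 2050-07-06
Year difference: 2050 - 1988 = 62
Has birthday (06-17) occurred by 07-06? Yes
Age in full years: 62

62


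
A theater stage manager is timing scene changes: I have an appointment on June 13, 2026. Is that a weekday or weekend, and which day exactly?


Date: 2026-06-13
January 1, 2026 is a Thursday
Day of year: 164
Offset from Jan 1: 163 days
163 mod 7 = 2
Result: Saturday

Saturday


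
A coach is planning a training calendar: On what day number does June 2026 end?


Month: June
Year: 2026
June is a 30-day month
Total: 30 days

30


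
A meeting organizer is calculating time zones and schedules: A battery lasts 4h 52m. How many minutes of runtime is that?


Hours: 4
Extra minutes: 52
Minutes per hour: 60
Hours to minutes: 4 x 60 = 240
Total: 240 + 52 = 292

292


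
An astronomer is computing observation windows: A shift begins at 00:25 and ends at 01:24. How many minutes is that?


Start time: 00:25 = 25 minutes from midnight
End time: 01:24 = 84 minutes from midnight
Difference: 84 - 25 = 59 minutes
That is 0 hours and 59 minutes

59


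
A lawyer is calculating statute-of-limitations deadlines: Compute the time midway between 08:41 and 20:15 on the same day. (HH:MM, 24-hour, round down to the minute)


Start time: 08:41 = 521 minutes from midnight
End time: 20:15 = 1215 minutes from midnight
Sum: 521 + 1215 = 1736
Midpoint: 1736 / 2 = 868 minutes
Convert: 868 / 60 = 14 hours, 28 minutes
Result: 14:28

14:28


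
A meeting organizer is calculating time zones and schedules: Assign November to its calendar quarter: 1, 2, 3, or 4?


Month: November (month 11)
Q1: January-March (months 1-3)
Q2: April-June (months 4-6)
Q3: July-September (months 7-9)
Q4: October-December (months 10-12)
Month 11 falls in Q4

4


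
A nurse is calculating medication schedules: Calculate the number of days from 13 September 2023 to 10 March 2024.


Start date: 2023-09-13
End date: 2024-03-10
Sep 2023: +18 days
Oct 2023: +31 days
Nov 2023: +30 days
... (4 more months)
Total: 179 days

179


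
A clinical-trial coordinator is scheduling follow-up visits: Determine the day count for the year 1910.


Year: 1910
Check leap year rules:
Divisible by 4? No
1910 is not a leap year
Days: 365

365


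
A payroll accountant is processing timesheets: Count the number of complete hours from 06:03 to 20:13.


Start: 06:03
End: 20:13
Hour difference: 20 - 6 = 14 hours
Minute difference: 13 - 3 = 10 minutes
Total minutes: 850
Complete hours: 850 / 60 = 14 (remainder 10)

14


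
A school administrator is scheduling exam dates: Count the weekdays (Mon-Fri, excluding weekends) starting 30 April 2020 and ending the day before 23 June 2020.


Start: 2020-04-30 (Thursday)
End (exclusive): 2020-06-23 (Tuesday)
Total calendar days: 54
Full weeks: 54 // 7 = 7 -> 35 weekdays
Remaining 5 days starting on Thursday:
  Thu(w), Fri(w), Sat(-), Sun(-), Mon(w) -> 3 weekdays
Total business days: 35 + 3 = 38

38


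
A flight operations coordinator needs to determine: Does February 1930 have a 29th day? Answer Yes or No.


Year: 1930
Divisible by 4? 1930 / 4 = 482.5 -> No
Not divisible by 4, so NOT a leap year

No


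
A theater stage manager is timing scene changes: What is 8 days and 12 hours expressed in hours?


Days: 8
Extra hours: 12
Hours per day: 24
Days to hours: 8 x 24 = 192
Total: 192 + 12 = 204

204


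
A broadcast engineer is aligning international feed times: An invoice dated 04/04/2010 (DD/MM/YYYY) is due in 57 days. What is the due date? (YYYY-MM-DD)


Start: 2010-04-04
Adding 57 days
Days remaining in April: 26
After April: 31 days still to add
May 2010 has 31 days, need 31
Result: 2010-05-31

2010-05-31


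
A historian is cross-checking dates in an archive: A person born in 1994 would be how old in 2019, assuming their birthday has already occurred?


Birth year: 1994
Current year: 2019
Age = current year - birth year
Age = 2019 - 1994 = 25

25


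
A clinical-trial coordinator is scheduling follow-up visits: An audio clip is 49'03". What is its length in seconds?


Minutes: 49
Seconds: 3
Convert minutes to seconds: 49 x 60 = 2940
Add remaining seconds: 2940 + 3 = 2943

2943


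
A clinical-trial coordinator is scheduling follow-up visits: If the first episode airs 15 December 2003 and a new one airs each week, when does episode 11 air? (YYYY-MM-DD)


First occurrence: 2003-12-15 (occurrence 1)
Each occurrence is 7 days after the previous.
Occurrence 11 is 10 weeks after the first.
10 weeks = 70 days
2003-12-15 + 70 days = 2004-02-23

2004-02-23


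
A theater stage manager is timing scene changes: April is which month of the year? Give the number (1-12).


Calendar month order:
3. March
4. April <--
5. May
April is month number 4

4


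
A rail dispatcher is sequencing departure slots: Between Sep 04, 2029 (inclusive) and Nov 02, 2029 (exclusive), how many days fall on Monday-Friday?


Start: 2029-09-04 (Tuesday)
End (exclusive): 2029-11-02 (Friday)
Total calendar days: 59
Full weeks: 59 // 7 = 8 -> 40 weekdays
Remaining 3 days starting on Tuesday:
  Tue(w), Wed(w), Thu(w) -> 3 weekdays
Total business days: 40 + 3 = 43

43


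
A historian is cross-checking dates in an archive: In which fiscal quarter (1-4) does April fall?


Month: April (month 4)
Q1: January-March (months 1-3)
Q2: April-June (months 4-6)
Q3: July-September (months 7-9)
Q4: October-December (months 10-12)
Month 4 falls in Q2

2


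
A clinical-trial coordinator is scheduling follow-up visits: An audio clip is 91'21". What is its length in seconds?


Minutes: 91
Seconds: 21
Convert minutes to seconds: 91 x 60 = 5460
Add remaining seconds: 5460 + 21 = 5481

5481


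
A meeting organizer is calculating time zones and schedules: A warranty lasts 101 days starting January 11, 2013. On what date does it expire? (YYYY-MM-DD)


Start: 2013-01-11
Adding 101 days
Days remaining in January: 20
After January: 81 days still to add
February 2013: 28 days, 53 remaining
March 2013: 31 days, 22 remaining
April 2013 has 30 days, need 22
Result: 2013-04-22

2013-04-22


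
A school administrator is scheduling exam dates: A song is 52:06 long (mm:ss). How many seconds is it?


Minutes: 52
Extra seconds: 6
Seconds per minute: 60
Minutes to seconds: 52 x 60 = 3120
Total: 3120 + 6 = 3126

3126


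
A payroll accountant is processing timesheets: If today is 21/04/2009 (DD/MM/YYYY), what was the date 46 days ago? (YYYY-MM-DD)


Start: 2009-04-21
Subtracting 46 days
Days already passed in April: 21
After going back through April: 25 more days to subtract
March 2009 has 31 days, need 25
Result: 2009-03-06

2009-03-06


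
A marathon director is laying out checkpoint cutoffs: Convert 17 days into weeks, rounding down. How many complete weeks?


Total days: 17
Days per week: 7
Division: 17 / 7 = 2 remainder 3
Complete weeks: 2
Remaining days: 3

2


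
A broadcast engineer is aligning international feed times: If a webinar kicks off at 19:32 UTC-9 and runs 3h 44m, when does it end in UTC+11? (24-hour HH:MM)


Start: 19:32 in UTC-9
Step 1 - add duration:
  minutes: 32 + 44 = 76 (carry 1h)
  hours: 19 + 3 + 1 = 23
  end in UTC-9: 23:16
Step 2 - convert UTC-9 -> UTC+11:
  offset difference: 11 - (-9) = 20 hours
  23 + (20) = 43 -> mod 24 = 19
Result: 19:16 in UTC+11

19:16


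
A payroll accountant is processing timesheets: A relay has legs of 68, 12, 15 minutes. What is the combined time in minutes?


Durations: 68, 12, 15
Running sum: 68
+ 12 = 80
+ 15 = 95
Total duration: 95 minutes
That is 1 hours and 35 minutes

95


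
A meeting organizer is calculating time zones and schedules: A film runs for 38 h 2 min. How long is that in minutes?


Hours: 38
Minutes: 2
Convert hours to minutes: 38 x 60 = 2280
Add remaining minutes: 2280 + 2 = 2282

2282


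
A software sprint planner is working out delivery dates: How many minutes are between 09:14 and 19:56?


Start time: 09:14 = 554 minutes from midnight
End time: 19:56 = 1196 minutes from midnight
Difference: 1196 - 554 = 642 minutes
That is 10 hours and 42 minutes

642


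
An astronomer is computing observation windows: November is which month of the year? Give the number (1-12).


Calendar month order:
10. October
11. November <--
12. December
November is month number 11

11


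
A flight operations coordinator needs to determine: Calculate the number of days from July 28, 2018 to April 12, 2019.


Start date: 2018-07-28
End date: 2019-04-12
Jul 2018: +4 days
Aug 2018: +31 days
Sep 2018: +30 days
... (7 more months)
Total: 258 days

258


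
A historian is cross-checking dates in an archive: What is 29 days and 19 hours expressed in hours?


Days: 29
Extra hours: 19
Hours per day: 24
Days to hours: 29 x 24 = 696
Total: 696 + 19 = 715

715


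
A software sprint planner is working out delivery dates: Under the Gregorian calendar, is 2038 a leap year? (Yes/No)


Year: 2038
Divisible by 4? 2038 / 4 = 509.5 -> No
Not divisible by 4, so NOT a leap year

No


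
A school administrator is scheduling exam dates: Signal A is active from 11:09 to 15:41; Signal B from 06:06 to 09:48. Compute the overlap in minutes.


Interval A: [669, 941] minutes from midnight
Interval B: [366, 588] minutes from midnight
Overlap start = max(669, 366) = 669
Overlap end = min(941, 588) = 588
End <= start, so the intervals do not overlap: 0 minutes

0


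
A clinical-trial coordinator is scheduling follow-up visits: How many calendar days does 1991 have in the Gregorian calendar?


Year: 1991
Check leap year rules:
Divisible by 4? No
1991 is not a leap year
Days: 365

365


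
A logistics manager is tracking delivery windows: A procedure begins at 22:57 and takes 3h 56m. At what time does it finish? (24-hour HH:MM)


Start time: 22:57
Adding: 3 hours 56 minutes
Minutes: 57 + 56 = 113
Minute overflow: 113 >= 60, so carry 1 hour, minutes = 53
Hours: 22 + 3 + 1 = 26
Hour wraparound: 26 mod 24 = 2
Result: 02:53

02:53


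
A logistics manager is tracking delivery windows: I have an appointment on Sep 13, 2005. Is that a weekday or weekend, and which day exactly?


Date: 2005-09-13
January 1, 2005 is a Saturday
Day of year: 256
Offset from Jan 1: 255 days
255 mod 7 = 3
Result: Tuesday

Tuesday


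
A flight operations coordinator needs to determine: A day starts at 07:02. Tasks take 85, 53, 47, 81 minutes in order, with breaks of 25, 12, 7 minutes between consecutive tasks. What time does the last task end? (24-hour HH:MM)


Start: 07:02 = 422 min from midnight
  after task 1 (85 min): 08:27
  after break (25 min): 08:52
  after task 2 (53 min): 09:45
  after break (12 min): 09:57
  after task 3 (47 min): 10:44
  after break (7 min): 10:51
  after task 4 (81 min): 12:12
Total elapsed: 310 minutes
End time: 12:12

12:12


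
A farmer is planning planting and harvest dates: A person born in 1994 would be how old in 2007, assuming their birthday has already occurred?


Birth year: 1994
Current year: 2007
Age = current year - birth year
Age = 2007 - 1994 = 13

13


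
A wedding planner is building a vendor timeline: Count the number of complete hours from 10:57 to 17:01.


Start: 10:57
End: 17:01
Hour difference: 17 - 10 = 7 hours
Minute difference: 1 - 57 = -56 minutes
Total minutes: 364
Complete hours: 364 / 60 = 6 (remainder 4)

6


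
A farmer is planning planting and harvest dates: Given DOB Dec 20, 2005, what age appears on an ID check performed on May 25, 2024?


Birth: 2005-12-20
Reference: 2024-05-25
Year difference: 2024 - 2005 = 19
Has birthday (12-20) occurred by 05-25? No
Birthday not yet reached this year -> subtract 1
Age in full years: 18

18


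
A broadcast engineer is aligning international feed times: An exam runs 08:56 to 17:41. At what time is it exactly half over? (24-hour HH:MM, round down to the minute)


Start time: 08:56 = 536 minutes from midnight
End time: 17:41 = 1061 minutes from midnight
Sum: 536 + 1061 = 1597
Midpoint: 1597 / 2 = 798 minutes
Convert: 798 / 60 = 13 hours, 18 minutes
Result: 13:18

13:18


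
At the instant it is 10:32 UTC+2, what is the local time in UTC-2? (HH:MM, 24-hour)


Local time: 10:32 at UTC+2 (offset 2h)
Target zone: UTC-2 (offset -2h)
Difference: -2 - (2) = -4 hours
Calculation: 10 + (-4) = 6
Result: 06:32

06:32


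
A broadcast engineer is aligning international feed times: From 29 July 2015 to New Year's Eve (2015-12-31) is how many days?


Start: July 29, 2015
End: December 31, 2015
Days left in July: 2
August: 31
September: 30
October: 31
November: 30
... plus remaining months
Sum of remaining months: 153
Total: 2 + 153 = 155

155


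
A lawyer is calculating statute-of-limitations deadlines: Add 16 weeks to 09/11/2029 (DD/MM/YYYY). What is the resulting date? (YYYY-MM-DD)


Start: 2029-11-09
Weeks to add: 16
Convert to days: 16 x 7 = 112 days
Add 112 days to 2029-11-09
Result: 2030-03-01

2030-03-01


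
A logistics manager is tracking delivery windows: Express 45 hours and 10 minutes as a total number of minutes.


Hours: 45
Extra minutes: 10
Minutes per hour: 60
Hours to minutes: 45 x 60 = 2700
Total: 2700 + 10 = 2710

2710


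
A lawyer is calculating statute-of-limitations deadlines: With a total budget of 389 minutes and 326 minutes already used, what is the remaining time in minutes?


Total budget: 389 minutes
Time used: 326 minutes
Remaining: 389 - 326 = 63 minutes
Percent used: 83.8%
Percent remaining: 16.2%

63


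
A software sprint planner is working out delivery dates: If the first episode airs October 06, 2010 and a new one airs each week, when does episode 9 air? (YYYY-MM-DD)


First occurrence: 2010-10-06 (occurrence 1)
Each occurrence is 7 days after the previous.
Occurrence 9 is 8 weeks after the first.
8 weeks = 56 days
2010-10-06 + 56 days = 2010-12-01

2010-12-01


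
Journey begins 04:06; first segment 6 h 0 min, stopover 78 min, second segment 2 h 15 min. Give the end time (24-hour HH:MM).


Depart: 04:06
Leg 1: +360 min -> 10:06
Layover: +78 min -> 11:24
Leg 2: +135 min -> 13:39
Total travel: 573 minutes = 9h 33m
Arrival: 13:39

13:39


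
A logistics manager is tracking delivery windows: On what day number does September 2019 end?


Month: September
Year: 2019
September is a 30-day month
Total: 30 days

30


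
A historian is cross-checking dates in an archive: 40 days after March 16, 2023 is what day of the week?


Start: 2023-03-16 (Thursday)
Step 1 - find target date: add 40 days
  2023-03-16 + 40 days = 2023-04-25
Step 2 - day of week:
  40 mod 7 = 5
  Thursday + 5 days -> Tuesday
Result: Tuesday (2023-04-25)

Tuesday


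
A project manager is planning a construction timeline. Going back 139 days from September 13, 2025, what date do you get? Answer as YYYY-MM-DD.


Start: 2025-09-13
Subtracting 139 days
Days already passed in September: 13
After going back through September: 126 more days to subtract
August 2025: 31 days, 95 remaining
July 2025: 31 days, 64 remaining
June 2025: 30 days, 34 remaining
May 2025: 31 days, 3 remaining
Result: 2025-04-27

2025-04-27


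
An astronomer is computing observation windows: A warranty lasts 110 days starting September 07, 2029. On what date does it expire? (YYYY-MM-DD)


Start: 2029-09-07
Adding 110 days
Days remaining in September: 23
After September: 87 days still to add
October 2029: 31 days, 56 remaining
November 2029: 30 days, 26 remaining
December 2029 has 31 days, need 26
Result: 2029-12-26

2029-12-26


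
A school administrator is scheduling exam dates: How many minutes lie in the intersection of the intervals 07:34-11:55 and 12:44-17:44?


Interval A: [454, 715] minutes from midnight
Interval B: [764, 1064] minutes from midnight
Overlap start = max(454, 764) = 764
Overlap end = min(715, 1064) = 715
End <= start, so the intervals do not overlap: 0 minutes

0


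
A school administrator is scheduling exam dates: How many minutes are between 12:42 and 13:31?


Start time: 12:42 = 762 minutes from midnight
End time: 13:31 = 811 minutes from midnight
Difference: 811 - 762 = 49 minutes
That is 0 hours and 49 minutes

49


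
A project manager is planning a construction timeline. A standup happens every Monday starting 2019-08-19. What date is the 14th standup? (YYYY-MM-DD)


First occurrence: 2019-08-19 (occurrence 1)
Each occurrence is 7 days after the previous.
Occurrence 14 is 13 weeks after the first.
13 weeks = 91 days
2019-08-19 + 91 days = 2019-11-18

2019-11-18


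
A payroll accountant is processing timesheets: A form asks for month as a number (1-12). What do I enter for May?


Calendar month order:
4. April
5. May <--
6. June
May is month number 5

5


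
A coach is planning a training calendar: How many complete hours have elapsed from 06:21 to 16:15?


Start: 06:21
End: 16:15
Hour difference: 16 - 6 = 10 hours
Minute difference: 15 - 21 = -6 minutes
Total minutes: 594
Complete hours: 594 / 60 = 9 (remainder 54)

9


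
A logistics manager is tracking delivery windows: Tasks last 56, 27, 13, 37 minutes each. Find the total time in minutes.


Durations: 56, 27, 13, 37
Running sum: 56
+ 27 = 83
+ 13 = 96
+ 37 = 133
Total duration: 133 minutes
That is 2 hours and 13 minutes

133


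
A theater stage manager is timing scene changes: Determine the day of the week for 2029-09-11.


Date: 2029-09-11
January 1, 2029 is a Monday
Day of year: 254
Offset from Jan 1: 253 days
253 mod 7 = 1
Result: Tuesday

Tuesday


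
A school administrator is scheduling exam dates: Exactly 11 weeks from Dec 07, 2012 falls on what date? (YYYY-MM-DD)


Start: 2012-12-07
Weeks to add: 11
Convert to days: 11 x 7 = 77 days
Add 77 days to 2012-12-07
Result: 2013-02-22

2013-02-22


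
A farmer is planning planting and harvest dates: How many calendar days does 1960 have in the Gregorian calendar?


Year: 1960
Check leap year rules:
Divisible by 4? Yes
Divisible by 100? No
1960 is a leap year
Days: 366

366


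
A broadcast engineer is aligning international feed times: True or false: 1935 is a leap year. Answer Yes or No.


Year: 1935
Divisible by 4? 1935 / 4 = 483.75 -> No
Not divisible by 4, so NOT a leap year

No


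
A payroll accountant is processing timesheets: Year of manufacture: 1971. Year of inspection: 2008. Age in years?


Birth year: 1971
Current year: 2008
Age = current year - birth year
Age = 2008 - 1971 = 37

37


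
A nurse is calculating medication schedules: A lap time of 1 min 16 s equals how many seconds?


Minutes: 1
Seconds: 16
Convert minutes to seconds: 1 x 60 = 60
Add remaining seconds: 60 + 16 = 76

76


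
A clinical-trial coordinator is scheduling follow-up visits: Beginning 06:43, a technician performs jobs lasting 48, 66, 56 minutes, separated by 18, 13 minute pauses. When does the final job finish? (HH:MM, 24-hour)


Start: 06:43 = 403 min from midnight
  after task 1 (48 min): 07:31
  after break (18 min): 07:49
  after task 2 (66 min): 08:55
  after break (13 min): 09:08
  after task 3 (56 min): 10:04
Total elapsed: 201 minutes
End time: 10:04

10:04


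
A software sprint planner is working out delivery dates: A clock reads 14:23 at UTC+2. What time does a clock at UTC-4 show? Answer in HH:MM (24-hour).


Local time: 14:23 at UTC+2 (offset 2h)
Target zone: UTC-4 (offset -4h)
Difference: -4 - (2) = -6 hours
Calculation: 14 + (-6) = 8
Result: 08:23

08:23


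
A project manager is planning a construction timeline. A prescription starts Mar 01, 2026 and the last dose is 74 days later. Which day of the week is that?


Start: 2026-03-01 (Sunday)
Step 1 - find target date: add 74 days
  2026-03-01 + 74 days = 2026-05-14
Step 2 - day of week:
  74 mod 7 = 4
  Sunday + 4 days -> Thursday
Result: Thursday (2026-05-14)

Thursday


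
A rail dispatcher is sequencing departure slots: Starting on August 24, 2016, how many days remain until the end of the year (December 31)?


Start: August 24, 2016
End: December 31, 2016
Days left in August: 7
September: 30
October: 31
November: 30
December: 31
Sum of remaining months: 122
Total: 7 + 122 = 129

129


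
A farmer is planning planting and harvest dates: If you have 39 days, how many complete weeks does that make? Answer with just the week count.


Total days: 39
Days per week: 7
Division: 39 / 7 = 5 remainder 4
Complete weeks: 5
Remaining days: 4

5


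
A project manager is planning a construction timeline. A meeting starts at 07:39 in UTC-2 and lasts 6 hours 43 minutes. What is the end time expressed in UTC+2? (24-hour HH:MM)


Start: 07:39 in UTC-2
Step 1 - add duration:
  minutes: 39 + 43 = 82 (carry 1h)
  hours: 7 + 6 + 1 = 14
  end in UTC-2: 14:22
Step 2 - convert UTC-2 -> UTC+2:
  offset difference: 2 - (-2) = 4 hours
  14 + (4) = 18 -> mod 24 = 18
Result: 18:22 in UTC+2

18:22


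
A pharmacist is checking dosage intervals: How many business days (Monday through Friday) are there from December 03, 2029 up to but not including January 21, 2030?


Start: 2029-12-03 (Monday)
End (exclusive): 2030-01-21 (Monday)
Total calendar days: 49
Full weeks: 49 // 7 = 7 -> 35 weekdays
Remaining 0 days starting on Monday:
Total business days: 35 + 0 = 35

35


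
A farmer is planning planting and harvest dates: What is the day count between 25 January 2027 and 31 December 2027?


Start date: 2027-01-25
End date: 2027-12-31
Jan 2027: +7 days
Feb 2027: +28 days
Mar 2027: +31 days
... (9 more months)
Total: 340 days

340


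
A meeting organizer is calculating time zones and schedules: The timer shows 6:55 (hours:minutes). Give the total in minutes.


Hours: 6
Minutes: 55
Convert hours to minutes: 6 x 60 = 360
Add remaining minutes: 360 + 55 = 415

415


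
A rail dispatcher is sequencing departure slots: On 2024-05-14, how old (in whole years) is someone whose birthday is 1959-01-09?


Birth: 1959-01-09
Reference: 2024-05-14
Year difference: 2024 - 1959 = 65
Has birthday (01-09) occurred by 05-14? Yes
Age in full years: 65

65
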